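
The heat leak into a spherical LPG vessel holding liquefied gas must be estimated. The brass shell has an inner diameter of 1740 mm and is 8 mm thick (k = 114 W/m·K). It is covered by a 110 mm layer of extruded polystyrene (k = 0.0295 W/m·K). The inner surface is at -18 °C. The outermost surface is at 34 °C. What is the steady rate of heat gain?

Q ≈ 152 W

Each spherical layer contributes R = (1/r_i − 1/r_o)/(4πk):
R_brass shell = (1/0.87 − 1/0.878)/(4π×114) = 7.311×10^-6 K/W
R_extruded polystyrene = (1/0.878 − 1/0.988)/(4π×0.0295) = 0.3421 K/W
R_total = 0.3421 K/W
Q = ΔT/R_total = 52/0.3421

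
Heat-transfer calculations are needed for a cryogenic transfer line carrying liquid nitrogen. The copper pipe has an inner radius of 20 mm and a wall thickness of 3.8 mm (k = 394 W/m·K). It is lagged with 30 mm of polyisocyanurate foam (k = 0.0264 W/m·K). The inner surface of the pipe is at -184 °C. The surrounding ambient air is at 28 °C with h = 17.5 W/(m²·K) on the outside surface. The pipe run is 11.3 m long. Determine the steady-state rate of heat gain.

Q ≈ 471 W

Treating each annulus and film as a series resistance:
R_copper pipe wall = ln(23.8/20)/(2π×394×11.3) = 6.218×10^-6 K/W
R_polyisocyanurate foam = ln(53.8/23.8)/(2π×0.0264×11.3) = 0.4351 K/W
R_outer film = 1/(h_o·2πr_oL) = 1/(17.5×2π×0.0538×11.3) = 0.01496 K/W
R_total = 0.4501 K/W
Q = ΔT/R_total = 212/0.4501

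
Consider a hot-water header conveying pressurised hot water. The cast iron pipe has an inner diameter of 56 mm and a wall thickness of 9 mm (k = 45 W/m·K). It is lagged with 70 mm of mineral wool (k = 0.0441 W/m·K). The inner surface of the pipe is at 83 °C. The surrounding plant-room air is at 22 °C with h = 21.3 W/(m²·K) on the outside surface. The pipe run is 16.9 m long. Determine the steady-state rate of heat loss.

Q ≈ 264 W

For a radial system each layer contributes R = ln(r_out/r_in)/(2πkL); films add R = 1/(hA).
R_cast iron pipe wall = ln(37/28)/(2π×45×16.9) = 5.833×10^-5 K/W
R_mineral wool = ln(107/37)/(2π×0.0441×16.9) = 0.2268 K/W
R_outer film = 1/(h_o·2πr_oL) = 1/(21.3×2π×0.107×16.9) = 0.004132 K/W
R_total = 0.231 K/W
Q = ΔT/R_total = 61/0.231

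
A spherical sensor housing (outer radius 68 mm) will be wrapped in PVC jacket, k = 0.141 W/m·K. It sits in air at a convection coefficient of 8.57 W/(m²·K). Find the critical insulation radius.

For a sphere r_cr = 2k/h = 2×0.141/8.57
r_cr = 32.9 mm; since the bare radius (68 mm) is above r_cr, any added insulation will reduce heat loss.

r_cr ≈ 32.9 mm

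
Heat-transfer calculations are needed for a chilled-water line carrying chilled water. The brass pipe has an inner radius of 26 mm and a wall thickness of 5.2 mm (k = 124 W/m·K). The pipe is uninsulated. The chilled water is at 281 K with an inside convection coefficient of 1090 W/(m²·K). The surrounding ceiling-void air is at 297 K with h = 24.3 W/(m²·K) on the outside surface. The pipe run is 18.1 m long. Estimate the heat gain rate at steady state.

Q ≈ 1340 W

Radial resistances (cylindrical: R_cond = ln(r_o/r_i)/(2πkL), R_conv = 1/(h·2πrL)):
R_inner film = 1/(h_i·2πr₁L) = 1/(1090×2π×0.026×18.1) = 3.103×10^-4 K/W
R_brass pipe wall = ln(31.2/26)/(2π×124×18.1) = 1.293×10^-5 K/W
R_outer film = 1/(h_o·2πr_oL) = 1/(24.3×2π×0.0312×18.1) = 0.0116 K/W
R_total = 0.01192 K/W
Q = ΔT/R_total = 16/0.01192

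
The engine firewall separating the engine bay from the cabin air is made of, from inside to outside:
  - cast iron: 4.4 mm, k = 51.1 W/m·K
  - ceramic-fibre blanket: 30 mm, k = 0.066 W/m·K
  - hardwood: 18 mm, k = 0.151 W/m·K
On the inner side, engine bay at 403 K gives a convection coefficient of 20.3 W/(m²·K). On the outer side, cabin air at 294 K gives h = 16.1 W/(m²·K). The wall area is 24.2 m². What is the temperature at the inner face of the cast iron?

Treating each layer as a thermal resistance in series:
R_inner film = 1/(h_i·A) = 1/(20.3×24.2) = 0.002036 K/W
R_cast iron = L/(kA) = 0.0044/(51.1×24.2) = 3.558×10^-6 K/W
R_ceramic-fibre blanket = L/(kA) = 0.03/(0.066×24.2) = 0.01878 K/W
R_hardwood = L/(kA) = 0.018/(0.151×24.2) = 0.004926 K/W
R_outer film = 1/(h_o·A) = 1/(16.1×24.2) = 0.002567 K/W
R_total = 0.02831 K/W;  Q = ΔT/R_total = 109/0.02831 = 3850 W
T_interface = T_inner − Q·ΣR(inner→interface) = 403 − 3850×0.002036

T ≈ 395 K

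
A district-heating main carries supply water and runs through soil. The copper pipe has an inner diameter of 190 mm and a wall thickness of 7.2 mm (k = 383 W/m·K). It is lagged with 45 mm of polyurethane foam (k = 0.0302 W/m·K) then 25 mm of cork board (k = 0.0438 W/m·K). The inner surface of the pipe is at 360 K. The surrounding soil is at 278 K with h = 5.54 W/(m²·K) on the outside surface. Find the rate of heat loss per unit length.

q′ ≈ 30.8 W/m

Radial resistances (cylindrical: R_cond = ln(r_o/r_i)/(2πkL), R_conv = 1/(h·2πrL)):
R_copper pipe wall = ln(102.2/95)/(2π×383×1) = 3.036×10^-5 K/W
R_polyurethane foam = ln(147.2/102.2)/(2π×0.0302×1) = 1.923 K/W
R_cork board = ln(172.2/147.2)/(2π×0.0438×1) = 0.57 K/W
R_outer film = 1/(h_o·2πr_oL) = 1/(5.54×2π×0.1722×1) = 0.1668 K/W
R_total = 2.66 K/W
Q = ΔT/R_total = 82/2.66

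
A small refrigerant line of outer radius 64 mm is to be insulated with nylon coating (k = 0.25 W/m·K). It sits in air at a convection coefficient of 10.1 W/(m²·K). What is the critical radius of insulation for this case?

For a cylinder r_cr = k/h = 0.25/10.1
r_cr = 24.8 mm; since the bare radius (64 mm) is above r_cr, any added insulation will reduce heat loss.

r_cr ≈ 24.8 mm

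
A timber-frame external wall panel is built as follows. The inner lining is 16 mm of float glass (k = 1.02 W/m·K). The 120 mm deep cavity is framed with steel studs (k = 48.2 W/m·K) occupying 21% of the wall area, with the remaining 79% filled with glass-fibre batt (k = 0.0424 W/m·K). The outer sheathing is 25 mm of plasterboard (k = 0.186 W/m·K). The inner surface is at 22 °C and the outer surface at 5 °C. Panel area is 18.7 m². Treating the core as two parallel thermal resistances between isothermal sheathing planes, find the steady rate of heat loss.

Sheathing layers in series; stud and cavity paths in parallel between them.
R_inner = 0.016/(1.02×18.7) = 8.388×10^-4 K/W
R_stud  = 0.12/(48.2×0.21×18.7) = 6.34×10^-4 K/W
R_cav   = 0.12/(0.0424×0.79×18.7) = 0.1916 K/W
1/R_core = 1/R_stud + 1/R_cav → R_core = 6.319×10^-4 K/W
R_outer = 0.025/(0.186×18.7) = 0.007188 K/W
R_total = 0.008658 K/W
Q = ΔT/R_total = 17/0.008658

Q ≈ 1960 W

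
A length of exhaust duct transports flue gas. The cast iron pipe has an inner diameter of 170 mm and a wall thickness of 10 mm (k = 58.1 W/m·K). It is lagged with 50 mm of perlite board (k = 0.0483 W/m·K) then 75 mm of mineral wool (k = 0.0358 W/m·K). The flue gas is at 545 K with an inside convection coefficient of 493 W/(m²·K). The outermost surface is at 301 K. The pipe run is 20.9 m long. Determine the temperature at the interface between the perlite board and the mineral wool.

T ≈ 440 K

Radial resistances (cylindrical: R_cond = ln(r_o/r_i)/(2πkL), R_conv = 1/(h·2πrL)):
R_inner film = 1/(h_i·2πr₁L) = 1/(493×2π×0.085×20.9) = 1.817×10^-4 K/W
R_cast iron pipe wall = ln(95/85)/(2π×58.1×20.9) = 1.458×10^-5 K/W
R_perlite board = ln(145/95)/(2π×0.0483×20.9) = 0.06667 K/W
R_mineral wool = ln(220/145)/(2π×0.0358×20.9) = 0.08868 K/W
R_total = 0.1555 K/W
Q = ΔT/R_total = 244/0.1555
Q = 1570 W
T_interface = T_inner − Q·ΣR(inner→interface) = 545 − 1570×0.06686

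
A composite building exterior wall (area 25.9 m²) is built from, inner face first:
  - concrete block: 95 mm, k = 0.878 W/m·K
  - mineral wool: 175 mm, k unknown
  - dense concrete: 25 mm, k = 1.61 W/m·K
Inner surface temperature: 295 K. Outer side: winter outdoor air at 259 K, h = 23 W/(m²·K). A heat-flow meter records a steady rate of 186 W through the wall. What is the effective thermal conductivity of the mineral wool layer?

Model the wall as resistances in series:
R_concrete block = L/(kA) = 0.095/(0.878×25.9) = 0.004178 K/W
R_dense concrete = L/(kA) = 0.025/(1.61×25.9) = 5.995×10^-4 K/W
R_outer film = 1/(h_o·A) = 1/(23×25.9) = 0.001679 K/W
Sum of known resistances R_other = 0.006456 K/W
Total R = ΔT/Q = 36/186 = 0.1935 K/W
R_mineral wool = R_total − R_other = 0.1871 K/W
k = L/(R·A) = 0.175/(0.1871×25.9)

k ≈ 0.0361 W/(m·K)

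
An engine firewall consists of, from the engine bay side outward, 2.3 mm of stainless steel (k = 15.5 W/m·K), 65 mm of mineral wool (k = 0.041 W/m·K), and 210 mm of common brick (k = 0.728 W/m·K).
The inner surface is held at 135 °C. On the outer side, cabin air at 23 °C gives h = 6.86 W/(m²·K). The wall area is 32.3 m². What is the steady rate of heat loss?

Q ≈ 1790 W

Thermal resistances in series:
R_stainless steel = L/(kA) = 0.0023/(15.5×32.3) = 4.594×10^-6 K/W
R_mineral wool = L/(kA) = 0.065/(0.041×32.3) = 0.04908 K/W
R_common brick = L/(kA) = 0.21/(0.728×32.3) = 0.008931 K/W
R_outer film = 1/(h_o·A) = 1/(6.86×32.3) = 0.004513 K/W
R_total = 0.06253 K/W
Q = ΔT / R_total = 112 / 0.06253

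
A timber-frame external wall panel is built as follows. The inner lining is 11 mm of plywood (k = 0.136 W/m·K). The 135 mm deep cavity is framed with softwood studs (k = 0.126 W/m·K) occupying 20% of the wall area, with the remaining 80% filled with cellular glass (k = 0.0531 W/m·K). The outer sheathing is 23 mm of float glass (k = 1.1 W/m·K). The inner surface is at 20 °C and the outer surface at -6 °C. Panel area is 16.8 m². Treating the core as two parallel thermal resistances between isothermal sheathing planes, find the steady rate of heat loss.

Q ≈ 208 W

Sheathing layers in series; stud and cavity paths in parallel between them.
R_inner = 0.011/(0.136×16.8) = 0.004814 K/W
R_stud  = 0.135/(0.126×0.2×16.8) = 0.3189 K/W
R_cav   = 0.135/(0.0531×0.8×16.8) = 0.1892 K/W
1/R_core = 1/R_stud + 1/R_cav → R_core = 0.1187 K/W
R_outer = 0.023/(1.1×16.8) = 0.001245 K/W
R_total = 0.1248 K/W
Q = ΔT/R_total = 26/0.1248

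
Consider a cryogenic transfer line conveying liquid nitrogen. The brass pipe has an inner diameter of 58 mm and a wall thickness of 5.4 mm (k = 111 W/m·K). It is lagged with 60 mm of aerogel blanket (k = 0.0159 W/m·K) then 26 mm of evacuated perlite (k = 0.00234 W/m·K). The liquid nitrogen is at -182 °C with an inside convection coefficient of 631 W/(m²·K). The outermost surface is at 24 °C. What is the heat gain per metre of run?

Radial resistances (cylindrical: R_cond = ln(r_o/r_i)/(2πkL), R_conv = 1/(h·2πrL)):
R_inner film = 1/(h_i·2πr₁L) = 1/(631×2π×0.029×1) = 0.008697 K/W
R_brass pipe wall = ln(34.4/29)/(2π×111×1) = 2.448×10^-4 K/W
R_aerogel blanket = ln(94.4/34.4)/(2π×0.0159×1) = 10.1 K/W
R_evacuated perlite = ln(120.4/94.4)/(2π×0.00234×1) = 16.55 K/W
R_total = 26.66 K/W
Q = ΔT/R_total = 206/26.66

q′ ≈ 7.73 W/m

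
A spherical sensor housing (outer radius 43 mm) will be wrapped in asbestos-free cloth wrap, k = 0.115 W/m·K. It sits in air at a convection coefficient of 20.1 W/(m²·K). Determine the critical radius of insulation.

For a sphere r_cr = 2k/h = 2×0.115/20.1
r_cr = 11.4 mm; since the bare radius (43 mm) is above r_cr, any added insulation will reduce heat loss.

r_cr ≈ 11.4 mm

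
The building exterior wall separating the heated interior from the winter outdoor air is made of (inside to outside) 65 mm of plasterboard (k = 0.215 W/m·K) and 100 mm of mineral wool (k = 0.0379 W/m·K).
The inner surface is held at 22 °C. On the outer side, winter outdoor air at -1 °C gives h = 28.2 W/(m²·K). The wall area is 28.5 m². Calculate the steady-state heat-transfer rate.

Treating each layer as a thermal resistance in series:
R_plasterboard = L/(kA) = 0.065/(0.215×28.5) = 0.01061 K/W
R_mineral wool = L/(kA) = 0.1/(0.0379×28.5) = 0.09258 K/W
R_outer film = 1/(h_o·A) = 1/(28.2×28.5) = 0.001244 K/W
R_total = 0.1044 K/W
Q = ΔT / R_total = 23 / 0.1044

Q ≈ 220 W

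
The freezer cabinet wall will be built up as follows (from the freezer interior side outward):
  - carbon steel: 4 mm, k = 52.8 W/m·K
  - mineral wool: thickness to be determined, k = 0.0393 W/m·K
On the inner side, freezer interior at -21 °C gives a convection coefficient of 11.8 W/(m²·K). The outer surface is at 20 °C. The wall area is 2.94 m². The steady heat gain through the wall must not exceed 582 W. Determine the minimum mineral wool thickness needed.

L ≈ 4.81 mm

Thermal resistances in series:
R_inner film = 1/(h_i·A) = 1/(11.8×2.94) = 0.02883 K/W
R_carbon steel = L/(kA) = 0.004/(52.8×2.94) = 2.577×10^-5 K/W
Sum of the known resistances R_other = 0.02885 K/W
Required total resistance R_tot = ΔT/Q_allow = 41/582 = 0.07045 K/W
R_mineral wool = R_tot − R_other = 0.0416 K/W
L = R·k·A = 0.0416×0.0393×2.94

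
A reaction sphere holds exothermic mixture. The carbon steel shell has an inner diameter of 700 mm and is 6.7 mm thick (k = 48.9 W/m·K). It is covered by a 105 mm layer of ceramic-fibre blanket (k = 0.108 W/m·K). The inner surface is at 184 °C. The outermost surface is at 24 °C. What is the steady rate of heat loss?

Q ≈ 341 W

For a spherical shell R = (1/r₁ − 1/r₂)/(4πk); film R = 1/(h·4πr²). In series:
R_carbon steel shell = (1/0.35 − 1/0.3567)/(4π×48.9) = 8.733×10^-5 K/W
R_ceramic-fibre blanket = (1/0.3567 − 1/0.4617)/(4π×0.108) = 0.4698 K/W
R_total = 0.4699 K/W
Q = ΔT/R_total = 160/0.4699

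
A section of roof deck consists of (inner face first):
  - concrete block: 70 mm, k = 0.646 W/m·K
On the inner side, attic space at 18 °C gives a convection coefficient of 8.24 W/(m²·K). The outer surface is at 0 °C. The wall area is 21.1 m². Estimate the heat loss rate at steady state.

Q ≈ 1650 W

Treating each layer as a thermal resistance in series:
R_inner film = 1/(h_i·A) = 1/(8.24×21.1) = 0.005752 K/W
R_concrete block = L/(kA) = 0.07/(0.646×21.1) = 0.005136 K/W
R_total = 0.01089 K/W
Q = ΔT / R_total = 18 / 0.01089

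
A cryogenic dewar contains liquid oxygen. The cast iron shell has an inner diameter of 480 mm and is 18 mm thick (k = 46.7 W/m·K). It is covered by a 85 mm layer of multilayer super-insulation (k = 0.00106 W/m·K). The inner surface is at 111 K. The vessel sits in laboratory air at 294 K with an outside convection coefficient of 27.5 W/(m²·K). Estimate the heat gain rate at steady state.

Q ≈ 2.54 W

Radial (spherical) resistances in series:
R_cast iron shell = (1/0.24 − 1/0.258)/(4π×46.7) = 4.954×10^-4 K/W
R_multilayer super-insulation = (1/0.258 − 1/0.343)/(4π×0.00106) = 72.11 K/W
R_outer film = 1/(h·4πr_o²) = 1/(27.5×4π×0.343²) = 0.0246 K/W
R_total = 72.13 K/W
Q = ΔT/R_total = 183/72.13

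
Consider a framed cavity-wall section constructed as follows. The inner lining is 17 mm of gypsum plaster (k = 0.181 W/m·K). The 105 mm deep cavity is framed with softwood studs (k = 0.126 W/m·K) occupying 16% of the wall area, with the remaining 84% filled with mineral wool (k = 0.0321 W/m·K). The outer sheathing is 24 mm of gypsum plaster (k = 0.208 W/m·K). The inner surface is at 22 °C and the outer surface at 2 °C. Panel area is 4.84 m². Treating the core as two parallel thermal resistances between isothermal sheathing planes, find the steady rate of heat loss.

Q ≈ 39.7 W

Sheathing layers in series; stud and cavity paths in parallel between them.
R_inner = 0.017/(0.181×4.84) = 0.01941 K/W
R_stud  = 0.105/(0.126×0.16×4.84) = 1.076 K/W
R_cav   = 0.105/(0.0321×0.84×4.84) = 0.8046 K/W
1/R_core = 1/R_stud + 1/R_cav → R_core = 0.4604 K/W
R_outer = 0.024/(0.208×4.84) = 0.02384 K/W
R_total = 0.5036 K/W
Q = ΔT/R_total = 20/0.5036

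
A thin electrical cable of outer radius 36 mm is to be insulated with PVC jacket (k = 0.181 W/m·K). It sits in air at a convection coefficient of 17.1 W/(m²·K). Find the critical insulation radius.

r_cr ≈ 10.6 mm

For a cylinder r_cr = k/h = 0.181/17.1
r_cr = 10.6 mm; since the bare radius (36 mm) is above r_cr, any added insulation will reduce heat loss.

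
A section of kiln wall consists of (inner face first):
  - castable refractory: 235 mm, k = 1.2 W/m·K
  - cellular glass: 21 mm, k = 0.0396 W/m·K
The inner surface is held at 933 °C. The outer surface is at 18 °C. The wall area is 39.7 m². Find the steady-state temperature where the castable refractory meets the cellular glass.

Model the wall as resistances in series:
R_castable refractory = L/(kA) = 0.235/(1.2×39.7) = 0.004933 K/W
R_cellular glass = L/(kA) = 0.021/(0.0396×39.7) = 0.01336 K/W
R_total = 0.01829 K/W;  Q = ΔT/R_total = 915/0.01829 = 50030 W
T_interface = T_inner − Q·ΣR(inner→interface) = 933 − 50000×0.004933

T ≈ 686 °C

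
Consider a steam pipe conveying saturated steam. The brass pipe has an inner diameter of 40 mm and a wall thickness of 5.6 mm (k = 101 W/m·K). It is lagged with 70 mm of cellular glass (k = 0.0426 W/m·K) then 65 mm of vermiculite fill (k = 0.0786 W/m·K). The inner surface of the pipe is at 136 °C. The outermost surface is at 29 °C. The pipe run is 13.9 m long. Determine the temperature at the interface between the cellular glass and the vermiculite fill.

T ≈ 47.8 °C

Radial resistances (cylindrical: R_cond = ln(r_o/r_i)/(2πkL), R_conv = 1/(h·2πrL)):
R_brass pipe wall = ln(25.6/20)/(2π×101×13.9) = 2.799×10^-5 K/W
R_cellular glass = ln(95.6/25.6)/(2π×0.0426×13.9) = 0.3541 K/W
R_vermiculite fill = ln(160.6/95.6)/(2π×0.0786×13.9) = 0.07557 K/W
R_total = 0.4297 K/W
Q = ΔT/R_total = 107/0.4297
Q = 249 W
T_interface = T_inner − Q·ΣR(inner→interface) = 136 − 249×0.3542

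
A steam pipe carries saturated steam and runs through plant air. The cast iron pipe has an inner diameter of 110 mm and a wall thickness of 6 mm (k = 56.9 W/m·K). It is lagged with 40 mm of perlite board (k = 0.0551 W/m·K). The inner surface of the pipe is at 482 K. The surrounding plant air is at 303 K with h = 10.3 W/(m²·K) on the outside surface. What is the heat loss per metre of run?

For a radial system each layer contributes R = ln(r_out/r_in)/(2πkL); films add R = 1/(hA).
R_cast iron pipe wall = ln(61/55)/(2π×56.9×1) = 2.896×10^-4 K/W
R_perlite board = ln(101/61)/(2π×0.0551×1) = 1.457 K/W
R_outer film = 1/(h_o·2πr_oL) = 1/(10.3×2π×0.101×1) = 0.153 K/W
R_total = 1.61 K/W
Q = ΔT/R_total = 179/1.61

q′ ≈ 111 W/m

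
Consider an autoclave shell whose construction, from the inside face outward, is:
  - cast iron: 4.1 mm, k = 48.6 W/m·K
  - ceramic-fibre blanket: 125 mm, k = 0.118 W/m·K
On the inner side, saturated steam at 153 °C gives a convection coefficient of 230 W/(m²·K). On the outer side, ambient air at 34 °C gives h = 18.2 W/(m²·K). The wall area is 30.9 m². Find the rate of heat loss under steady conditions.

Using the resistance-network approach (series):
R_inner film = 1/(h_i·A) = 1/(230×30.9) = 1.407×10^-4 K/W
R_cast iron = L/(kA) = 0.0041/(48.6×30.9) = 2.73×10^-6 K/W
R_ceramic-fibre blanket = L/(kA) = 0.125/(0.118×30.9) = 0.03428 K/W
R_outer film = 1/(h_o·A) = 1/(18.2×30.9) = 0.001778 K/W
R_total = 0.0362 K/W
Q = ΔT / R_total = 119 / 0.0362

Q ≈ 3290 W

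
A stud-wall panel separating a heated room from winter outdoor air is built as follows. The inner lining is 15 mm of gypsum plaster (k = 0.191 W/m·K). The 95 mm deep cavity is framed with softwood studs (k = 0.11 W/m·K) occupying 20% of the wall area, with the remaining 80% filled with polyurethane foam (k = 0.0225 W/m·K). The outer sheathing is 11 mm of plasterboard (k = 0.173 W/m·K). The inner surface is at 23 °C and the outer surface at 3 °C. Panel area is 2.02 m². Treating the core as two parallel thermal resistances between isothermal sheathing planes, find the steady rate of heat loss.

Sheathing layers in series; stud and cavity paths in parallel between them.
R_inner = 0.015/(0.191×2.02) = 0.03888 K/W
R_stud  = 0.095/(0.11×0.2×2.02) = 2.138 K/W
R_cav   = 0.095/(0.0225×0.8×2.02) = 2.613 K/W
1/R_core = 1/R_stud + 1/R_cav → R_core = 1.176 K/W
R_outer = 0.011/(0.173×2.02) = 0.03148 K/W
R_total = 1.246 K/W
Q = ΔT/R_total = 20/1.246

Q ≈ 16.1 W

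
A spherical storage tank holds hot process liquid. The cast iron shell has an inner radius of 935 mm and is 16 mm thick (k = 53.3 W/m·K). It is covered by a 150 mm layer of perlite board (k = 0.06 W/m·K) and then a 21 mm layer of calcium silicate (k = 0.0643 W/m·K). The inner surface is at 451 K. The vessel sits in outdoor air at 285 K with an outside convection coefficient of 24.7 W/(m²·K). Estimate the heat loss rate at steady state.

Q ≈ 777 W

Each spherical layer contributes R = (1/r_i − 1/r_o)/(4πk):
R_cast iron shell = (1/0.935 − 1/0.951)/(4π×53.3) = 2.687×10^-5 K/W
R_perlite board = (1/0.951 − 1/1.101)/(4π×0.06) = 0.19 K/W
R_calcium silicate = (1/1.101 − 1/1.122)/(4π×0.0643) = 0.02104 K/W
R_outer film = 1/(h·4πr_o²) = 1/(24.7×4π×1.122²) = 0.002559 K/W
R_total = 0.2136 K/W
Q = ΔT/R_total = 166/0.2136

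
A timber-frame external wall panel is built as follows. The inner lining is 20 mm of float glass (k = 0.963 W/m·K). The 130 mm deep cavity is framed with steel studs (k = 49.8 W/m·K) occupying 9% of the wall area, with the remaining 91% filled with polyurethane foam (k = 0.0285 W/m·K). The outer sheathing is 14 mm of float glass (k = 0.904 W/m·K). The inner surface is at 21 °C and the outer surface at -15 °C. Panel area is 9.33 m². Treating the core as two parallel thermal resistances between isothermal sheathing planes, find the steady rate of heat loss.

Sheathing layers in series; stud and cavity paths in parallel between them.
R_inner = 0.02/(0.963×9.33) = 0.002226 K/W
R_stud  = 0.13/(49.8×0.09×9.33) = 0.003109 K/W
R_cav   = 0.13/(0.0285×0.91×9.33) = 0.5372 K/W
1/R_core = 1/R_stud + 1/R_cav → R_core = 0.003091 K/W
R_outer = 0.014/(0.904×9.33) = 0.00166 K/W
R_total = 0.006977 K/W
Q = ΔT/R_total = 36/0.006977

Q ≈ 5160 W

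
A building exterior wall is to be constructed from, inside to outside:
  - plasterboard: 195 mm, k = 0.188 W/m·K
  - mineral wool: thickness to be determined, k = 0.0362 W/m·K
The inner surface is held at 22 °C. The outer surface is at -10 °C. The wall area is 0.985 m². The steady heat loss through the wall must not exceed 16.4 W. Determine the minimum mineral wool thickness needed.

Model the wall as resistances in series:
R_plasterboard = L/(kA) = 0.195/(0.188×0.985) = 1.053 K/W
Sum of the known resistances R_other = 1.053 K/W
Required total resistance R_tot = ΔT/Q_allow = 32/16.4 = 1.951 K/W
R_mineral wool = R_tot − R_other = 0.8982 K/W
L = R·k·A = 0.8982×0.0362×0.985

L ≈ 32 mm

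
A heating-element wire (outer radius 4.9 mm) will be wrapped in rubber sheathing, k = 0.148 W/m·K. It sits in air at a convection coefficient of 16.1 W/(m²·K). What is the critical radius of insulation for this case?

r_cr ≈ 9.19 mm

For a cylinder r_cr = k/h = 0.148/16.1
r_cr = 9.19 mm; since the bare radius (4.9 mm) is below r_cr, adding a thin layer of insulation will *increase* heat loss.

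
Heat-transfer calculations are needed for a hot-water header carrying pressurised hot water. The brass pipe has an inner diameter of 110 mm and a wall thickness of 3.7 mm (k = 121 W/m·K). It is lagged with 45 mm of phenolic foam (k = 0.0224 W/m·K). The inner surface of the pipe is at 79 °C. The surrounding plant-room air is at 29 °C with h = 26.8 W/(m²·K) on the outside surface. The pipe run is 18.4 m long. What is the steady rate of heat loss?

Q ≈ 224 W

Radial resistances (cylindrical: R_cond = ln(r_o/r_i)/(2πkL), R_conv = 1/(h·2πrL)):
R_brass pipe wall = ln(58.7/55)/(2π×121×18.4) = 4.654×10^-6 K/W
R_phenolic foam = ln(103.7/58.7)/(2π×0.0224×18.4) = 0.2197 K/W
R_outer film = 1/(h_o·2πr_oL) = 1/(26.8×2π×0.1037×18.4) = 0.003112 K/W
R_total = 0.2229 K/W
Q = ΔT/R_total = 50/0.2229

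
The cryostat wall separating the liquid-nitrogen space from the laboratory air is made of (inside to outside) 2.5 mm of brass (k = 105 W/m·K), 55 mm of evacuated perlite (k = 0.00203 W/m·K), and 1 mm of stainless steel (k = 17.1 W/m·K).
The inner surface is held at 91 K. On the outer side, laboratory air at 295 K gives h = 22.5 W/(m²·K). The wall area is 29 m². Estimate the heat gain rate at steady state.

Q ≈ 218 W

Treating each layer as a thermal resistance in series:
R_brass = L/(kA) = 0.0025/(105×29) = 8.21×10^-7 K/W
R_evacuated perlite = L/(kA) = 0.055/(0.00203×29) = 0.9343 K/W
R_stainless steel = L/(kA) = 0.001/(17.1×29) = 2.017×10^-6 K/W
R_outer film = 1/(h_o·A) = 1/(22.5×29) = 0.001533 K/W
R_total = 0.9358 K/W
Q = ΔT / R_total = 204 / 0.9358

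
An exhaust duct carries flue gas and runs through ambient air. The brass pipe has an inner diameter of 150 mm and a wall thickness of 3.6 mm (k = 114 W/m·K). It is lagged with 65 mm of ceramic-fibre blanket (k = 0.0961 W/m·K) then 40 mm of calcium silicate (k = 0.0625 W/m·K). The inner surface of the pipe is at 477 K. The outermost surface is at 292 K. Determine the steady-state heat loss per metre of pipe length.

q′ ≈ 114 W/m

Treating each annulus and film as a series resistance:
R_brass pipe wall = ln(78.6/75)/(2π×114×1) = 6.545×10^-5 K/W
R_ceramic-fibre blanket = ln(143.6/78.6)/(2π×0.0961×1) = 0.9981 K/W
R_calcium silicate = ln(183.6/143.6)/(2π×0.0625×1) = 0.6257 K/W
R_total = 1.624 K/W
Q = ΔT/R_total = 185/1.624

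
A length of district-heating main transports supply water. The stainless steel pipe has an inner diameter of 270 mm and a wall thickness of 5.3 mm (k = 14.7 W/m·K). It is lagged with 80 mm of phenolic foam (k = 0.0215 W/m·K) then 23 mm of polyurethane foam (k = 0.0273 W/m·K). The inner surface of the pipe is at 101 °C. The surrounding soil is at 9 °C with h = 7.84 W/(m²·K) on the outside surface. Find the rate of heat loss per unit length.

q′ ≈ 23 W/m

Cylindrical conduction, so R = ln(r₂/r₁)/(2πkL) per layer, in series:
R_stainless steel pipe wall = ln(140.3/135)/(2π×14.7×1) = 4.169×10^-4 K/W
R_phenolic foam = ln(220.3/140.3)/(2π×0.0215×1) = 3.34 K/W
R_polyurethane foam = ln(243.3/220.3)/(2π×0.0273×1) = 0.5789 K/W
R_outer film = 1/(h_o·2πr_oL) = 1/(7.84×2π×0.2433×1) = 0.08344 K/W
R_total = 4.003 K/W
Q = ΔT/R_total = 92/4.003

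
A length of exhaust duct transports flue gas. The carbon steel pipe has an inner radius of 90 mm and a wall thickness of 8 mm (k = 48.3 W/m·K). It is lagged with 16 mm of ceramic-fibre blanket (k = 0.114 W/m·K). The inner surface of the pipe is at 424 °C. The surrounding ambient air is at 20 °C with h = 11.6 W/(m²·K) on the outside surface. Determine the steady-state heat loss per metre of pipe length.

Radial resistances (cylindrical: R_cond = ln(r_o/r_i)/(2πkL), R_conv = 1/(h·2πrL)):
R_carbon steel pipe wall = ln(98/90)/(2π×48.3×1) = 2.806×10^-4 K/W
R_ceramic-fibre blanket = ln(114/98)/(2π×0.114×1) = 0.2111 K/W
R_outer film = 1/(h_o·2πr_oL) = 1/(11.6×2π×0.114×1) = 0.1204 K/W
R_total = 0.3318 K/W
Q = ΔT/R_total = 404/0.3318

q′ ≈ 1220 W/m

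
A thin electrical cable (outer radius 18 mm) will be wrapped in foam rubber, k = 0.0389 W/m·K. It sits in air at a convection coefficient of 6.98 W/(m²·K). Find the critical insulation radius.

For a cylinder r_cr = k/h = 0.0389/6.98
r_cr = 5.57 mm; since the bare radius (18 mm) is above r_cr, any added insulation will reduce heat loss.

r_cr ≈ 5.57 mm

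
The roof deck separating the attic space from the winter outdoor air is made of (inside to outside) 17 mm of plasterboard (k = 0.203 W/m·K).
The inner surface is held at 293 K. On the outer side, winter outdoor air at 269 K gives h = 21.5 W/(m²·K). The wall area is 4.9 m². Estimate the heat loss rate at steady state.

Model the wall as resistances in series:
R_plasterboard = L/(kA) = 0.017/(0.203×4.9) = 0.01709 K/W
R_outer film = 1/(h_o·A) = 1/(21.5×4.9) = 0.009492 K/W
R_total = 0.02658 K/W
Q = ΔT / R_total = 24 / 0.02658

Q ≈ 903 W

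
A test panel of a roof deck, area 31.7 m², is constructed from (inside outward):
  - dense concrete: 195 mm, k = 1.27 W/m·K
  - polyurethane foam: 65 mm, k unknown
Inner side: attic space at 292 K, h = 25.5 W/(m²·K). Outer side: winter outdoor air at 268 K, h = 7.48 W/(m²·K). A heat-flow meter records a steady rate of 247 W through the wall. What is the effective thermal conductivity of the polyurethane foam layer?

k ≈ 0.0236 W/(m·K)

Thermal resistances in series:
R_inner film = 1/(h_i·A) = 1/(25.5×31.7) = 0.001237 K/W
R_dense concrete = L/(kA) = 0.195/(1.27×31.7) = 0.004844 K/W
R_outer film = 1/(h_o·A) = 1/(7.48×31.7) = 0.004217 K/W
Sum of known resistances R_other = 0.0103 K/W
Total R = ΔT/Q = 24/247 = 0.09717 K/W
R_polyurethane foam = R_total − R_other = 0.08687 K/W
k = L/(R·A) = 0.065/(0.08687×31.7)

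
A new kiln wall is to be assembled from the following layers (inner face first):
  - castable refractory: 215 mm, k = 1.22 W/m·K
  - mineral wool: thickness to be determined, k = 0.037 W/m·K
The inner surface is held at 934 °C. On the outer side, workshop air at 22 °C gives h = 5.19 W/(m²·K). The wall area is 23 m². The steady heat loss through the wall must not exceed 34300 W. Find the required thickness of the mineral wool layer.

L ≈ 8.98 mm

Treating each layer as a thermal resistance in series:
R_castable refractory = L/(kA) = 0.215/(1.22×23) = 0.007662 K/W
R_outer film = 1/(h_o·A) = 1/(5.19×23) = 0.008377 K/W
Sum of the known resistances R_other = 0.01604 K/W
Required total resistance R_tot = ΔT/Q_allow = 912/34300 = 0.02659 K/W
R_mineral wool = R_tot − R_other = 0.01055 K/W
L = R·k·A = 0.01055×0.037×23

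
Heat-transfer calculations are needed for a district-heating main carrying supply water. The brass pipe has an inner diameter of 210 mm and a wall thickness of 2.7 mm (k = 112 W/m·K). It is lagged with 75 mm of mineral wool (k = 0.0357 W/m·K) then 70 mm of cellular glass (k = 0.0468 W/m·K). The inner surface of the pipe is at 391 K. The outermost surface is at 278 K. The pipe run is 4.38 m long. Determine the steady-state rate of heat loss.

For a radial system each layer contributes R = ln(r_out/r_in)/(2πkL); films add R = 1/(hA).
R_brass pipe wall = ln(107.7/105)/(2π×112×4.38) = 8.237×10^-6 K/W
R_mineral wool = ln(182.7/107.7)/(2π×0.0357×4.38) = 0.5379 K/W
R_cellular glass = ln(252.7/182.7)/(2π×0.0468×4.38) = 0.2518 K/W
R_total = 0.7898 K/W
Q = ΔT/R_total = 113/0.7898

Q ≈ 143 W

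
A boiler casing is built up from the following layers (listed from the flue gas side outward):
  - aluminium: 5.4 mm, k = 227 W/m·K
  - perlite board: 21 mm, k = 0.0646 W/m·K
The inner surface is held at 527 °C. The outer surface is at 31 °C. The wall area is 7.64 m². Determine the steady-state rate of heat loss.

Q ≈ 11700 W

Thermal resistances in series:
R_aluminium = L/(kA) = 0.0054/(227×7.64) = 3.114×10^-6 K/W
R_perlite board = L/(kA) = 0.021/(0.0646×7.64) = 0.04255 K/W
R_total = 0.04255 K/W
Q = ΔT / R_total = 496 / 0.04255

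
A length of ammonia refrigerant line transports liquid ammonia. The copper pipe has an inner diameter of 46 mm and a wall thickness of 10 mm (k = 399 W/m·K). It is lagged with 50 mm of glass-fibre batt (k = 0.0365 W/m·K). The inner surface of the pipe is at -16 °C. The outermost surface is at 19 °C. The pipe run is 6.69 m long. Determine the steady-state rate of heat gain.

Q ≈ 58.2 W

Per-layer cylindrical resistances, series-summed:
R_copper pipe wall = ln(33/23)/(2π×399×6.69) = 2.153×10^-5 K/W
R_glass-fibre batt = ln(83/33)/(2π×0.0365×6.69) = 0.6012 K/W
R_total = 0.6012 K/W
Q = ΔT/R_total = 35/0.6012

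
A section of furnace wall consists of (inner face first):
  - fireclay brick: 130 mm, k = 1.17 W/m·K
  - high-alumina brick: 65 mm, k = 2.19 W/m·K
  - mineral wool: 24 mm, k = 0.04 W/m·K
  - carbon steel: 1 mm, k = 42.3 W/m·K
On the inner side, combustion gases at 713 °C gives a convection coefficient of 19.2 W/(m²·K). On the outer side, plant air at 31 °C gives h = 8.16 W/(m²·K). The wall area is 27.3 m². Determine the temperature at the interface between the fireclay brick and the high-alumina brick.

T ≈ 591 °C

Thermal resistances in series:
R_inner film = 1/(h_i·A) = 1/(19.2×27.3) = 0.001908 K/W
R_fireclay brick = L/(kA) = 0.13/(1.17×27.3) = 0.00407 K/W
R_high-alumina brick = L/(kA) = 0.065/(2.19×27.3) = 0.001087 K/W
R_mineral wool = L/(kA) = 0.024/(0.04×27.3) = 0.02198 K/W
R_carbon steel = L/(kA) = 0.001/(42.3×27.3) = 8.66×10^-7 K/W
R_outer film = 1/(h_o·A) = 1/(8.16×27.3) = 0.004489 K/W
R_total = 0.03353 K/W;  Q = ΔT/R_total = 682/0.03353 = 20340 W
T_interface = T_inner − Q·ΣR(inner→interface) = 713 − 20300×0.005978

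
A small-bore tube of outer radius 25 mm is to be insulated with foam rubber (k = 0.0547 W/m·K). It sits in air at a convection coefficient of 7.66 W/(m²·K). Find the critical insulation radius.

For a cylinder r_cr = k/h = 0.0547/7.66
r_cr = 7.14 mm; since the bare radius (25 mm) is above r_cr, any added insulation will reduce heat loss.

r_cr ≈ 7.14 mm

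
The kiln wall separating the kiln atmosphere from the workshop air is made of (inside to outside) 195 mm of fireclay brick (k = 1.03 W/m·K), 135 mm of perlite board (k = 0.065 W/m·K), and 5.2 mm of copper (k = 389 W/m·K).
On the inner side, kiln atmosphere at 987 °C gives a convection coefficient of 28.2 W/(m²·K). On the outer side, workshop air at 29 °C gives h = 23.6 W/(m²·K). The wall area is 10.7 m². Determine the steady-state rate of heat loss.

Q ≈ 4370 W

Model the wall as resistances in series:
R_inner film = 1/(h_i·A) = 1/(28.2×10.7) = 0.003314 K/W
R_fireclay brick = L/(kA) = 0.195/(1.03×10.7) = 0.01769 K/W
R_perlite board = L/(kA) = 0.135/(0.065×10.7) = 0.1941 K/W
R_copper = L/(kA) = 0.0052/(389×10.7) = 1.249×10^-6 K/W
R_outer film = 1/(h_o·A) = 1/(23.6×10.7) = 0.00396 K/W
R_total = 0.2191 K/W
Q = ΔT / R_total = 958 / 0.2191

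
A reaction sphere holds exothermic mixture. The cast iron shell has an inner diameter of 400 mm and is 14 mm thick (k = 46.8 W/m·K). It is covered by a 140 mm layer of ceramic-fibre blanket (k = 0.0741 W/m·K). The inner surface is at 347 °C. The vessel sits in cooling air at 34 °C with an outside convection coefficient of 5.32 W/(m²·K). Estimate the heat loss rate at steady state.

Each spherical layer contributes R = (1/r_i − 1/r_o)/(4πk):
R_cast iron shell = (1/0.2 − 1/0.214)/(4π×46.8) = 5.562×10^-4 K/W
R_ceramic-fibre blanket = (1/0.214 − 1/0.354)/(4π×0.0741) = 1.985 K/W
R_outer film = 1/(h·4πr_o²) = 1/(5.32×4π×0.354²) = 0.1194 K/W
R_total = 2.105 K/W
Q = ΔT/R_total = 313/2.105

Q ≈ 149 W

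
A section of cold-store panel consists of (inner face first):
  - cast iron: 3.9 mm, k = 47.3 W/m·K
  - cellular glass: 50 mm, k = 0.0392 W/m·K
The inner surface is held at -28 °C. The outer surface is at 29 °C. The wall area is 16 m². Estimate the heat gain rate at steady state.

Series thermal resistances:
R_cast iron = L/(kA) = 0.0039/(47.3×16) = 5.153×10^-6 K/W
R_cellular glass = L/(kA) = 0.05/(0.0392×16) = 0.07972 K/W
R_total = 0.07972 K/W
Q = ΔT / R_total = 57 / 0.07972

Q ≈ 715 W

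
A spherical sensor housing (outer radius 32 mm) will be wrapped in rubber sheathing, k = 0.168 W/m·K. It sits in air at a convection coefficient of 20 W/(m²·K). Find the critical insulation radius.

r_cr ≈ 16.8 mm

For a sphere r_cr = 2k/h = 2×0.168/20
r_cr = 16.8 mm; since the bare radius (32 mm) is above r_cr, any added insulation will reduce heat loss.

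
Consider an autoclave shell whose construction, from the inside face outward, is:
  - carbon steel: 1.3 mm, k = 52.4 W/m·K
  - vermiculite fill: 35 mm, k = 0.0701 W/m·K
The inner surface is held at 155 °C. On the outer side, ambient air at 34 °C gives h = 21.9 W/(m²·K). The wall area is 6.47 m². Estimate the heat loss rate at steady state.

Q ≈ 1440 W

Using the resistance-network approach (series):
R_carbon steel = L/(kA) = 0.0013/(52.4×6.47) = 3.834×10^-6 K/W
R_vermiculite fill = L/(kA) = 0.035/(0.0701×6.47) = 0.07717 K/W
R_outer film = 1/(h_o·A) = 1/(21.9×6.47) = 0.007058 K/W
R_total = 0.08423 K/W
Q = ΔT / R_total = 121 / 0.08423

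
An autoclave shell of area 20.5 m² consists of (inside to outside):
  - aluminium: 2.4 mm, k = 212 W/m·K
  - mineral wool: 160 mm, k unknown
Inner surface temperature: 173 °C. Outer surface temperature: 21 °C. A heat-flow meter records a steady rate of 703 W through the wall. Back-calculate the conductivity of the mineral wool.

Model the wall as resistances in series:
R_aluminium = L/(kA) = 0.0024/(212×20.5) = 5.522×10^-7 K/W
Sum of known resistances R_other = 5.522×10^-7 K/W
Total R = ΔT/Q = 152/703 = 0.2162 K/W
R_mineral wool = R_total − R_other = 0.2162 K/W
k = L/(R·A) = 0.16/(0.2162×20.5)

k ≈ 0.0361 W/(m·K)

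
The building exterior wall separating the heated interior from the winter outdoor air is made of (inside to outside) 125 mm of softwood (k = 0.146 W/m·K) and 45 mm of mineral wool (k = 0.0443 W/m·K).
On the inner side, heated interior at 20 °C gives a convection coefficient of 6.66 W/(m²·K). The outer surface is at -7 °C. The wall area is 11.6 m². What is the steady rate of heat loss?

Q ≈ 155 W

Thermal resistances in series:
R_inner film = 1/(h_i·A) = 1/(6.66×11.6) = 0.01294 K/W
R_softwood = L/(kA) = 0.125/(0.146×11.6) = 0.07381 K/W
R_mineral wool = L/(kA) = 0.045/(0.0443×11.6) = 0.08757 K/W
R_total = 0.1743 K/W
Q = ΔT / R_total = 27 / 0.1743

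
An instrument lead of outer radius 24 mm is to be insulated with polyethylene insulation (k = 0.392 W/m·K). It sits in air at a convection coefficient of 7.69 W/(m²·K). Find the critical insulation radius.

For a cylinder r_cr = k/h = 0.392/7.69
r_cr = 51 mm; since the bare radius (24 mm) is below r_cr, adding a thin layer of insulation will *increase* heat loss.

r_cr ≈ 51 mm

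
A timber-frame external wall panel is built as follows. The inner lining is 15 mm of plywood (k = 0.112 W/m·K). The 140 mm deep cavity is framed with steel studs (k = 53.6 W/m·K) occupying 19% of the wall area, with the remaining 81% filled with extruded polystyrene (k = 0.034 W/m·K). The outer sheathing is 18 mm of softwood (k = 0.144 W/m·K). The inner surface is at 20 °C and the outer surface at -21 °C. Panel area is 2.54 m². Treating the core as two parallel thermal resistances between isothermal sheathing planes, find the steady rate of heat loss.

Sheathing layers in series; stud and cavity paths in parallel between them.
R_inner = 0.015/(0.112×2.54) = 0.05273 K/W
R_stud  = 0.14/(53.6×0.19×2.54) = 0.005412 K/W
R_cav   = 0.14/(0.034×0.81×2.54) = 2.001 K/W
1/R_core = 1/R_stud + 1/R_cav → R_core = 0.005398 K/W
R_outer = 0.018/(0.144×2.54) = 0.04921 K/W
R_total = 0.1073 K/W
Q = ΔT/R_total = 41/0.1073

Q ≈ 382 W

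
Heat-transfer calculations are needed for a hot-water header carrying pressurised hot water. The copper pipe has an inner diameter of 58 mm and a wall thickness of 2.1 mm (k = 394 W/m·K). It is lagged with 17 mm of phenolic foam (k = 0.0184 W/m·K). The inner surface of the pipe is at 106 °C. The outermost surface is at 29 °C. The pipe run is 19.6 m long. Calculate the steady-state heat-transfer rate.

For a radial system each layer contributes R = ln(r_out/r_in)/(2πkL); films add R = 1/(hA).
R_copper pipe wall = ln(31.1/29)/(2π×394×19.6) = 1.441×10^-6 K/W
R_phenolic foam = ln(48.1/31.1)/(2π×0.0184×19.6) = 0.1924 K/W
R_total = 0.1924 K/W
Q = ΔT/R_total = 77/0.1924

Q ≈ 400 W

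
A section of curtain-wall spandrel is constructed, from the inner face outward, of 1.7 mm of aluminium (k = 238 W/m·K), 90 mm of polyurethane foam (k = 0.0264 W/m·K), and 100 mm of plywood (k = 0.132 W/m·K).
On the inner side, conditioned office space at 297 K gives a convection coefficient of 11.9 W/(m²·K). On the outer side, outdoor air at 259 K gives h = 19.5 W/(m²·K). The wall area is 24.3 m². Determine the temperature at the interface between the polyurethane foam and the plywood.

Series thermal resistances:
R_inner film = 1/(h_i·A) = 1/(11.9×24.3) = 0.003458 K/W
R_aluminium = L/(kA) = 0.0017/(238×24.3) = 2.939×10^-7 K/W
R_polyurethane foam = L/(kA) = 0.09/(0.0264×24.3) = 0.1403 K/W
R_plywood = L/(kA) = 0.1/(0.132×24.3) = 0.03118 K/W
R_outer film = 1/(h_o·A) = 1/(19.5×24.3) = 0.00211 K/W
R_total = 0.177 K/W;  Q = ΔT/R_total = 38/0.177 = 214.6 W
T_interface = T_inner − Q·ΣR(inner→interface) = 297 − 215×0.1438

T ≈ 266 K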